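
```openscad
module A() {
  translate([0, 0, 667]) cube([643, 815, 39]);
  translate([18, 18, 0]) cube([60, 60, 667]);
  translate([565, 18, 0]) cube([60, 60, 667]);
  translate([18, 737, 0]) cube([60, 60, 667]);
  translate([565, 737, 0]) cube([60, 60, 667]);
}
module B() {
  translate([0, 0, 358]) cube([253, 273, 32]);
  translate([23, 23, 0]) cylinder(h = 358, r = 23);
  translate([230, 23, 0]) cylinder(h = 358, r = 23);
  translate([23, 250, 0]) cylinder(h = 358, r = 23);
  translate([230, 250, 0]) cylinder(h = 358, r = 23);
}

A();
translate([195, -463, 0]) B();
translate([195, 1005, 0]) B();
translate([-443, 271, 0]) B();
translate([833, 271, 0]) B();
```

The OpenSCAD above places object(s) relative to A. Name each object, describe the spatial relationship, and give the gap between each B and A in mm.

Each stool's nearest face is 190 mm from the table's bounding box.

A is a table. B is a stool. Four stools sit around the table at the −y, +y, −x, +x sides. The gap between each stool and the table is 190 mm.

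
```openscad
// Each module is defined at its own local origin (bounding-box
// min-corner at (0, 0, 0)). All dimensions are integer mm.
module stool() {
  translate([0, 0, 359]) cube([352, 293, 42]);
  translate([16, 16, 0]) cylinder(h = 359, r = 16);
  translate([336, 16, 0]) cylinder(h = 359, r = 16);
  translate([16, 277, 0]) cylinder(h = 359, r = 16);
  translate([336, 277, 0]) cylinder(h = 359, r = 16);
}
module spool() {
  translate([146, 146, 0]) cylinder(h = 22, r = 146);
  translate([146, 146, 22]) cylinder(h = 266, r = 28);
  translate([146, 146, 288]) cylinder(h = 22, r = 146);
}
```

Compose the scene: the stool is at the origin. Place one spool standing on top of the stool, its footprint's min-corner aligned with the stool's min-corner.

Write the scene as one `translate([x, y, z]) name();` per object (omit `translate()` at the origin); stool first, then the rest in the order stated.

stool();
translate([0, 0, 401]) spool();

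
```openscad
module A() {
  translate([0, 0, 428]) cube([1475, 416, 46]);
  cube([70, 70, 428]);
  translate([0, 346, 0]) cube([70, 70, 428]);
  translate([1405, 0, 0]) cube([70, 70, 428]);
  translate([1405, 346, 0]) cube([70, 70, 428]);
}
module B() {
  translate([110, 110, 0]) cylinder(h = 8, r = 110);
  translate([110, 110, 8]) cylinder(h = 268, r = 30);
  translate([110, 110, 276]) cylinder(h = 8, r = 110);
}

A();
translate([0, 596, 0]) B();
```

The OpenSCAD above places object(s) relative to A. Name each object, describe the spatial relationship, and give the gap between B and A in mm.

A is a bench. B is a spool. The spool is on the floor beside the bench on its +y side. The gap between the spool and the bench is 180 mm.

The spool's nearest face is 180 mm from the bench's +y face.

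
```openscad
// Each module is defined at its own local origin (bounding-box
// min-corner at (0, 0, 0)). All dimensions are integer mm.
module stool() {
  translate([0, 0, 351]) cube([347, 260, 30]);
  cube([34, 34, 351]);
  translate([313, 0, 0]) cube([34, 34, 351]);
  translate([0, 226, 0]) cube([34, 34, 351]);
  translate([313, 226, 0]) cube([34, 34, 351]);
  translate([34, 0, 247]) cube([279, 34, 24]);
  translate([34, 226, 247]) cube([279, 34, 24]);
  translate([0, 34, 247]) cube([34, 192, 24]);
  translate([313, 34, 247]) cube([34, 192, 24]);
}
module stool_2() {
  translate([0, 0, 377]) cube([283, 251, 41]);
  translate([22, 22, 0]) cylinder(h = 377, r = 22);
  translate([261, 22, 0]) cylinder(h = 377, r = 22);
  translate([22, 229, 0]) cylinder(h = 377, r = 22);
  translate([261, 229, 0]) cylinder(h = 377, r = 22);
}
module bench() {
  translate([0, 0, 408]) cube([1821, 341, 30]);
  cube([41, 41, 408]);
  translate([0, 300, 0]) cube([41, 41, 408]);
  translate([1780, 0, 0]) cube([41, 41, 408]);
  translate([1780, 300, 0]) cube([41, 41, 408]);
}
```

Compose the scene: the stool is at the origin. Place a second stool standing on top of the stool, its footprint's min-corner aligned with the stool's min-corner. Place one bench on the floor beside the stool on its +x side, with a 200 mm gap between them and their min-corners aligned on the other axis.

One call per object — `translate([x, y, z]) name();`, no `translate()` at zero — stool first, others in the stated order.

stool();
translate([0, 0, 381]) stool_2();
translate([547, 0, 0]) bench();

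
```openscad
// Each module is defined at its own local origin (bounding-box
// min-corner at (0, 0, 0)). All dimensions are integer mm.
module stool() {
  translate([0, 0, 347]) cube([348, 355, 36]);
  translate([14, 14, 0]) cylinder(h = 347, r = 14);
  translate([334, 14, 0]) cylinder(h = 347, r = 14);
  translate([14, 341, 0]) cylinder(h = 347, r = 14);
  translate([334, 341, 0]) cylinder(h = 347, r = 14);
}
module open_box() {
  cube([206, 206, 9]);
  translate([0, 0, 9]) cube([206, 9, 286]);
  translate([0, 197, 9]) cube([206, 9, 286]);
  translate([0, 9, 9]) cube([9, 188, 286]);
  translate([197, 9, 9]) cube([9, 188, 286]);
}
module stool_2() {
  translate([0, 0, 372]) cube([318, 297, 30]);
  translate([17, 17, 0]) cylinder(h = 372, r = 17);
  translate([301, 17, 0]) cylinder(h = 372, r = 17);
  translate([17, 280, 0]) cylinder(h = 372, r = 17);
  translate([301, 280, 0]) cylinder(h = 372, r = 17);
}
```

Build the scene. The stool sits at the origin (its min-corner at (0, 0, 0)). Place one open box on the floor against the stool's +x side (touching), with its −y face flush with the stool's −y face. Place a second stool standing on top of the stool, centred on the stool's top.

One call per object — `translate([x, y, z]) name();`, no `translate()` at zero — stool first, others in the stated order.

stool();
translate([348, 0, 0]) open_box();
translate([15, 29, 383]) stool_2();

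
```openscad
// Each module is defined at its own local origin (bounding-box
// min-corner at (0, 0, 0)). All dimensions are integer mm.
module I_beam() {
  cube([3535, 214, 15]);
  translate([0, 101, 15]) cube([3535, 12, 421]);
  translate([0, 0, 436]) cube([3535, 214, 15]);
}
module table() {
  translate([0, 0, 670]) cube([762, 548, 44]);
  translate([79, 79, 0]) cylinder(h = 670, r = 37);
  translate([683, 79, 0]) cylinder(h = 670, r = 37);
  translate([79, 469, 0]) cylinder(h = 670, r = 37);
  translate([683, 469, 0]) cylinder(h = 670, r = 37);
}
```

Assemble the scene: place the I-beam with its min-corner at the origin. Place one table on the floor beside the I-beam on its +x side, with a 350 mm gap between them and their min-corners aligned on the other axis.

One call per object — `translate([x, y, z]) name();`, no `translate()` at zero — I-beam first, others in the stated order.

I_beam();
translate([3885, 0, 0]) table();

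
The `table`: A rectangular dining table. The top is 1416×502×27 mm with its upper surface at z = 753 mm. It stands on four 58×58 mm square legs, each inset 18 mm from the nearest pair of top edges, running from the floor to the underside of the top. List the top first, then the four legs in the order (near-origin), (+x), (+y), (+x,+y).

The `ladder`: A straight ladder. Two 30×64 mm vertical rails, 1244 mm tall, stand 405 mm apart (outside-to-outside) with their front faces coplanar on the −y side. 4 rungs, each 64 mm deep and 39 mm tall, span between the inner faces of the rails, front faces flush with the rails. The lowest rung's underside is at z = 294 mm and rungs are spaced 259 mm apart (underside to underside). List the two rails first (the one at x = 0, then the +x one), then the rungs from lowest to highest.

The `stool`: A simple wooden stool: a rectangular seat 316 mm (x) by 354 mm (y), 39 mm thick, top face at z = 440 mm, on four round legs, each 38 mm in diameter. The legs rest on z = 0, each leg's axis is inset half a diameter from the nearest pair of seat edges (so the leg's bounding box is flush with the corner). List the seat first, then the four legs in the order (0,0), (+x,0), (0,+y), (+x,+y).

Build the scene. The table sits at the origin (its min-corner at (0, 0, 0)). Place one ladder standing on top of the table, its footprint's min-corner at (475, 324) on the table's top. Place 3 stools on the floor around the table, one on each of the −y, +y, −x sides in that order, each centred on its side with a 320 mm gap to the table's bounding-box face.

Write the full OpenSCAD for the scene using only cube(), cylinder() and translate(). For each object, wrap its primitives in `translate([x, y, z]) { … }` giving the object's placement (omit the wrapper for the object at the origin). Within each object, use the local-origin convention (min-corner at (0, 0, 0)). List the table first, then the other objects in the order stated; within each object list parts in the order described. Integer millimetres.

translate([0, 0, 726]) cube([1416, 502, 27]);
translate([18, 18, 0]) cube([58, 58, 726]);
translate([1340, 18, 0]) cube([58, 58, 726]);
translate([18, 426, 0]) cube([58, 58, 726]);
translate([1340, 426, 0]) cube([58, 58, 726]);
translate([475, 324, 753]) {
  cube([30, 64, 1244]);
  translate([375, 0, 0]) cube([30, 64, 1244]);
  translate([30, 0, 294]) cube([345, 64, 39]);
  translate([30, 0, 553]) cube([345, 64, 39]);
  translate([30, 0, 812]) cube([345, 64, 39]);
  translate([30, 0, 1071]) cube([345, 64, 39]);
}
translate([550, -674, 0]) {
  translate([0, 0, 401]) cube([316, 354, 39]);
  translate([19, 19, 0]) cylinder(h = 401, r = 19);
  translate([297, 19, 0]) cylinder(h = 401, r = 19);
  translate([19, 335, 0]) cylinder(h = 401, r = 19);
  translate([297, 335, 0]) cylinder(h = 401, r = 19);
}
translate([550, 822, 0]) {
  translate([0, 0, 401]) cube([316, 354, 39]);
  translate([19, 19, 0]) cylinder(h = 401, r = 19);
  translate([297, 19, 0]) cylinder(h = 401, r = 19);
  translate([19, 335, 0]) cylinder(h = 401, r = 19);
  translate([297, 335, 0]) cylinder(h = 401, r = 19);
}
translate([-636, 74, 0]) {
  translate([0, 0, 401]) cube([316, 354, 39]);
  translate([19, 19, 0]) cylinder(h = 401, r = 19);
  translate([297, 19, 0]) cylinder(h = 401, r = 19);
  translate([19, 335, 0]) cylinder(h = 401, r = 19);
  translate([297, 335, 0]) cylinder(h = 401, r = 19);
}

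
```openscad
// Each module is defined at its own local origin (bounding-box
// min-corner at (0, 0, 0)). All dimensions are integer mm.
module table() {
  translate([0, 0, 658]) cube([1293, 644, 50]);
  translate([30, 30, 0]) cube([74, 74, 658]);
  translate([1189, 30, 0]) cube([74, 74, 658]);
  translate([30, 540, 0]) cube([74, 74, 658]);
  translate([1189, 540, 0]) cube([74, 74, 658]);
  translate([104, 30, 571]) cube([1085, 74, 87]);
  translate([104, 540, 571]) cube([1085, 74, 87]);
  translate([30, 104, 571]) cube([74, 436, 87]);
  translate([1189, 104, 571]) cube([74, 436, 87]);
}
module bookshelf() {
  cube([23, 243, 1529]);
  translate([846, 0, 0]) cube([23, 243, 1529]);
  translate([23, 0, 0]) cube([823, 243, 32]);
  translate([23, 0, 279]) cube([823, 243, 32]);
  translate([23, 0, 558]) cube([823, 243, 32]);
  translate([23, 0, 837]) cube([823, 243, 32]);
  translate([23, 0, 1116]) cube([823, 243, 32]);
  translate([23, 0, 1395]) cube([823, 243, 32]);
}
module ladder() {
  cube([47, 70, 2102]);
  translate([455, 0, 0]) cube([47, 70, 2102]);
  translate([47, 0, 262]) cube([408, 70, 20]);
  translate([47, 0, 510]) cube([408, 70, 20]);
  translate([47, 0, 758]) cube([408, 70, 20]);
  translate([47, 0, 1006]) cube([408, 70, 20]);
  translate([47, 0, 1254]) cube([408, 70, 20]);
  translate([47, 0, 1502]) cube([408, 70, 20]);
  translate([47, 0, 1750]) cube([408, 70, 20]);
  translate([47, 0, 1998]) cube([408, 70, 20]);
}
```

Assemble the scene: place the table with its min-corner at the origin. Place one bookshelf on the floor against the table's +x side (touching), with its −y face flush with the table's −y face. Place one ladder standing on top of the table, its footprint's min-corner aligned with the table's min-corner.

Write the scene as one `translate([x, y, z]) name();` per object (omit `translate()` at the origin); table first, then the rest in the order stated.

table();
translate([1293, 0, 0]) bookshelf();
translate([0, 0, 708]) ladder();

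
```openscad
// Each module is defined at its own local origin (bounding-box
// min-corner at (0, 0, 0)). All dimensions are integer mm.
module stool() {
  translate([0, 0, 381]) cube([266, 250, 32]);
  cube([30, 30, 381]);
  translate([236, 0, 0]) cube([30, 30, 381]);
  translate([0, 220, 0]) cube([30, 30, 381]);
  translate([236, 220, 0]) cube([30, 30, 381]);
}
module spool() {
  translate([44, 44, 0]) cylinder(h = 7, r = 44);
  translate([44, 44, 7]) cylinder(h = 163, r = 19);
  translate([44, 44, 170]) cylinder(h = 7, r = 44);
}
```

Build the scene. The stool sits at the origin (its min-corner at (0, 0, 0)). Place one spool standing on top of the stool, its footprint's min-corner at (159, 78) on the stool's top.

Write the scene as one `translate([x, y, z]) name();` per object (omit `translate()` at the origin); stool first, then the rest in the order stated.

stool();
translate([159, 78, 413]) spool();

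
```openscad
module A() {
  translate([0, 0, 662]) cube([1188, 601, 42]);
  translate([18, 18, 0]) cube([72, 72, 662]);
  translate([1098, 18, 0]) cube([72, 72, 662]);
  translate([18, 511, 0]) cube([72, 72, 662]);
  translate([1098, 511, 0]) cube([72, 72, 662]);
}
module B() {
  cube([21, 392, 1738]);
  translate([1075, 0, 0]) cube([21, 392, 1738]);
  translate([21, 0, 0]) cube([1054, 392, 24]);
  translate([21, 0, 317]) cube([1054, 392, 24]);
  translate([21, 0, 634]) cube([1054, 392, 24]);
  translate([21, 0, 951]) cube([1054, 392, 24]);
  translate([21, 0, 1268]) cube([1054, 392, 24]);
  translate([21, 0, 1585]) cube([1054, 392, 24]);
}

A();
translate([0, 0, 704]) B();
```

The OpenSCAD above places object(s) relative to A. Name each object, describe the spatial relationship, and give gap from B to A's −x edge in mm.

The bookshelf's min-x is at 0; the table's min-x is 0; gap = 0 mm.

A is a table. B is a bookshelf. The bookshelf is on top of the table. The gap from the bookshelf to the table's −x edge is 0 mm.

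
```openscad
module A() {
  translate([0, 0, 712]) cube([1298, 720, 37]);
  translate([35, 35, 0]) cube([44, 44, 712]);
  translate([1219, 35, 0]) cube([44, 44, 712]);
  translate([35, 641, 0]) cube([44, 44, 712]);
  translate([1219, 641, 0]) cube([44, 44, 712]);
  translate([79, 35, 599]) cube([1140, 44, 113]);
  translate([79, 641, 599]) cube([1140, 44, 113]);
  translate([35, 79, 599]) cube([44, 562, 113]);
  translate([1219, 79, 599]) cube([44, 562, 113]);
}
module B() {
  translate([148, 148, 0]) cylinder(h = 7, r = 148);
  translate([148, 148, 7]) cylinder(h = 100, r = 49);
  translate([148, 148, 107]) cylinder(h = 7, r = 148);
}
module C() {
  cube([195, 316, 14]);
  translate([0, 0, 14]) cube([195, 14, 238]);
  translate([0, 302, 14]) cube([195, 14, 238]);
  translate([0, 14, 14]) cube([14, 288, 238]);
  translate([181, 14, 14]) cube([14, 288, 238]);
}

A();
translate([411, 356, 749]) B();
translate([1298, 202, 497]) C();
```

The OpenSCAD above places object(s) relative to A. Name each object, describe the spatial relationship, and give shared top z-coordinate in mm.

Both tops at z = 749 mm.

A is a table. B is a spool. C is an open box. The spool is on top of the table. The open box is beside the table with their tops flush at z = 749. The shared top z-coordinate is 749 mm.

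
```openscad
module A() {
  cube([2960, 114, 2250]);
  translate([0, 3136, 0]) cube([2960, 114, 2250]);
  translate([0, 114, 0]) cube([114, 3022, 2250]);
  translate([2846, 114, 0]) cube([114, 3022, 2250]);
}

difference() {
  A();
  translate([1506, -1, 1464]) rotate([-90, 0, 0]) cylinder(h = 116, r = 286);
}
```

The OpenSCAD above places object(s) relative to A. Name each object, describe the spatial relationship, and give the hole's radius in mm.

A is a house frame. The house frame has a circular hole through its front wall. The hole's radius is 286 mm.

The subtracted cylinder has r = 286 mm.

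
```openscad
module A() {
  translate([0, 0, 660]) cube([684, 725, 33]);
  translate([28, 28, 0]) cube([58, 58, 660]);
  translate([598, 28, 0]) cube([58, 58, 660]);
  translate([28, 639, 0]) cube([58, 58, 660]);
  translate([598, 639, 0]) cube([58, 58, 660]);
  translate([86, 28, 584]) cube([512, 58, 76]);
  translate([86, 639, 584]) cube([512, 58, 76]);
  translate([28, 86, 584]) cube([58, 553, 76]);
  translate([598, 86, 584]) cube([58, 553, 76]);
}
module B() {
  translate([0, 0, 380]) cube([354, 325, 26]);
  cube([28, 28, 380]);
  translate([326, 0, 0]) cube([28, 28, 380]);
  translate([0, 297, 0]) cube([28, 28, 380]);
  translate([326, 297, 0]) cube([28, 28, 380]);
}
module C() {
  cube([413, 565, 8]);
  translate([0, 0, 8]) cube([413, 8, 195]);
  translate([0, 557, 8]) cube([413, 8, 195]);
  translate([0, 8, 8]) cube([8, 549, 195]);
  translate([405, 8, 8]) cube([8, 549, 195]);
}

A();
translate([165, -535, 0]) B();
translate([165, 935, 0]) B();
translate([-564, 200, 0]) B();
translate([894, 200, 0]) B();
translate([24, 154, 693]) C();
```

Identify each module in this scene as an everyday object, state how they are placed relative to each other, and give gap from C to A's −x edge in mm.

A is a table. B is a stool. C is an open box. Four stools sit around the table at the −y, +y, −x, +x sides. The open box is on top of the table. The gap from the open box to the table's −x edge is 24 mm.

The open box's min-x is at 24; the table's min-x is 0; gap = 24 mm.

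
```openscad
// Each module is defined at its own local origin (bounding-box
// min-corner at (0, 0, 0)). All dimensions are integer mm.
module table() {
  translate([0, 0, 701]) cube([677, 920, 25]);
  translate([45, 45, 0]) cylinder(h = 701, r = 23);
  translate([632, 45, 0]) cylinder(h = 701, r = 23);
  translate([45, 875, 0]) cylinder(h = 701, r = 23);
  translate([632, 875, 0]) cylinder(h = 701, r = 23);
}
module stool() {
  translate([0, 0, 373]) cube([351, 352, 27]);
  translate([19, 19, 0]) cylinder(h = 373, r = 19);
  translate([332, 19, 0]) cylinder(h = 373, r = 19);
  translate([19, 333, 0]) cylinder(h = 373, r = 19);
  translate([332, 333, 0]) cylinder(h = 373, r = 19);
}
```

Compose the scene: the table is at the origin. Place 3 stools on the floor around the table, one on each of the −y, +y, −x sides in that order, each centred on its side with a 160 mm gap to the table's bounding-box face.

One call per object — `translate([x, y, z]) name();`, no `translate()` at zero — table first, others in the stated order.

table();
translate([163, -512, 0]) stool();
translate([163, 1080, 0]) stool();
translate([-511, 284, 0]) stool();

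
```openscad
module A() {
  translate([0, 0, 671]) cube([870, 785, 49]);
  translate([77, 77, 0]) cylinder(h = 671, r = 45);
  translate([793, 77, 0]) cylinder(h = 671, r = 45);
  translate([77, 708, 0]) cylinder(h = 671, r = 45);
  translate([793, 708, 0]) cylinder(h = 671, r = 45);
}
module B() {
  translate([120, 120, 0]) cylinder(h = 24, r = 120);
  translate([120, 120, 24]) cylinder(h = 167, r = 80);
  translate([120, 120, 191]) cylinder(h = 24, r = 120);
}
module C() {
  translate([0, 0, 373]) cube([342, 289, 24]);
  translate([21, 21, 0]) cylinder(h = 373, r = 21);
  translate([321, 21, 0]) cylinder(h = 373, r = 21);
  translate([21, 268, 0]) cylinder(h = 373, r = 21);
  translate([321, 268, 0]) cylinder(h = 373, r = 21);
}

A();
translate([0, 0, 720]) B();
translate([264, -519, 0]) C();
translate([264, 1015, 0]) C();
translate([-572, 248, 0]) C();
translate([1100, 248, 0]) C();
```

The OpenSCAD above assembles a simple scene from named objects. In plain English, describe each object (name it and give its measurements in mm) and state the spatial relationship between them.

A is a table: top 870 mm (x) × 785 mm (y), 49 mm thick, upper face at z = 720 mm, on four round legs of 90 mm diameter, each leg's bounding box inset 32 mm from the nearest pair of top edges, running from z = 0 to the bottom of the top.

B is a spool: two coaxial disc flanges of radius 120 mm and thickness 24 mm, joined by a core cylinder of radius 80 mm and height 167 mm. The lower flange rests on z = 0 and the three cylinders share a vertical axis.

C is a four-legged stool. The seat is 342×289 mm, 24 mm thick, top at z = 397 mm. It stands on four round legs, each 42 mm in diameter, from z = 0 to the seat underside, each leg's axis is inset half a diameter from the nearest pair of seat edges (so the leg's bounding box is flush with the corner).

The spool is on top of the table. Four stools sit around the table at the −y, +y, −x, +x sides.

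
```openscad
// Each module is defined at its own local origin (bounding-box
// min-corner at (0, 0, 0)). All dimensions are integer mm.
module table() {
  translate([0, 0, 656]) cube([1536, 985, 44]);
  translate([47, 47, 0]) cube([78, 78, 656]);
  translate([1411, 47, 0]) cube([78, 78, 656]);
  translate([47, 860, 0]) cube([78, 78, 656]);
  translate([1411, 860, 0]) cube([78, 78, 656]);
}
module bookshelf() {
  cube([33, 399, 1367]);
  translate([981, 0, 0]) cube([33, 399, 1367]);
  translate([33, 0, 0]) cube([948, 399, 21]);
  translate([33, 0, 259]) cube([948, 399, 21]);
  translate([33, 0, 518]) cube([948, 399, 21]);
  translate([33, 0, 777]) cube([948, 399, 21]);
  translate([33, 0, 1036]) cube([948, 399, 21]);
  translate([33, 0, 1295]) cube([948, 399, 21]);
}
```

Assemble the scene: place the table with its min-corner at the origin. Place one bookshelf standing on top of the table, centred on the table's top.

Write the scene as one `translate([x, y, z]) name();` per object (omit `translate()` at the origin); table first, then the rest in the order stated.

table();
translate([261, 293, 700]) bookshelf();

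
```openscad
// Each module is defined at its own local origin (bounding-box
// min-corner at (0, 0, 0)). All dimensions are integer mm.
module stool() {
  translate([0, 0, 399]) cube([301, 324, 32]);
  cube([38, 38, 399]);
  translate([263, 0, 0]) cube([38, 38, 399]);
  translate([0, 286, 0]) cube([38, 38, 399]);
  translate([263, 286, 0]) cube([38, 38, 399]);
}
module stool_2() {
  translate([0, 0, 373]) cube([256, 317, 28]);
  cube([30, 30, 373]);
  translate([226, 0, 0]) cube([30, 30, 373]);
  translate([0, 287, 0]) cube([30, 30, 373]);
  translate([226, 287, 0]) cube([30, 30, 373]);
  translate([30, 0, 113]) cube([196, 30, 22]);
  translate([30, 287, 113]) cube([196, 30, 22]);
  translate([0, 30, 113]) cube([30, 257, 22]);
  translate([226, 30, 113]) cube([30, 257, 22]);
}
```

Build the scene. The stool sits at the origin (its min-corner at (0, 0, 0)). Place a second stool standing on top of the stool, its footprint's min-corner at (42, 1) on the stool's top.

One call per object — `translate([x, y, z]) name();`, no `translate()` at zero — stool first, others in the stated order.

stool();
translate([42, 1, 431]) stool_2();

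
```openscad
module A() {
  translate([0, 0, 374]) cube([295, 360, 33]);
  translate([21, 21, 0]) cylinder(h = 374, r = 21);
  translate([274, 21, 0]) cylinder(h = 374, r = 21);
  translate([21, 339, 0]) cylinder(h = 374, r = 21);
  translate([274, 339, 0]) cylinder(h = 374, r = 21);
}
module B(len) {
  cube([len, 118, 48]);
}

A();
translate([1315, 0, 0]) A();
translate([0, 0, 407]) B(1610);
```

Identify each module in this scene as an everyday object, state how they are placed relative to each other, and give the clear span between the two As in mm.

Second stool starts at x = 1315; first ends at x = 295; clear span = 1315 − 295 = 1020 mm.

A is a stool. B is a beam. A beam spans the tops of two stools. The clear span between the two stools is 1020 mm.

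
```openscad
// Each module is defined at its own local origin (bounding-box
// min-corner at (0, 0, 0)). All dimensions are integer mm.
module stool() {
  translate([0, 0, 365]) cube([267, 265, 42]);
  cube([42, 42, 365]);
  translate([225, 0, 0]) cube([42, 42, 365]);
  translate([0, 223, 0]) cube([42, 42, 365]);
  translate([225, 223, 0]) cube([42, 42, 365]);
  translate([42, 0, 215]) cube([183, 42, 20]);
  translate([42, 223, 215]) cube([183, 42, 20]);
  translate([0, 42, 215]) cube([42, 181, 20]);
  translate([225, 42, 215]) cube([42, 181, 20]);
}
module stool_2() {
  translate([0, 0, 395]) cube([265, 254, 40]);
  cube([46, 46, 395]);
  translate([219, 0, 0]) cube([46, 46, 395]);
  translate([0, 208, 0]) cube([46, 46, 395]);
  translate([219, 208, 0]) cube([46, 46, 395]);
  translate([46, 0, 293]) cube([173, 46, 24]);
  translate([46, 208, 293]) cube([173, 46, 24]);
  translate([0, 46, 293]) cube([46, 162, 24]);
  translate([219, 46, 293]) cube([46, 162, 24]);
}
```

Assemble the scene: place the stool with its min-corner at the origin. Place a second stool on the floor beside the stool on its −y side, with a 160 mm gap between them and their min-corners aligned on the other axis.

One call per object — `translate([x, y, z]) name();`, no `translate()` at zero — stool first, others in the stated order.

stool();
translate([0, -414, 0]) stool_2();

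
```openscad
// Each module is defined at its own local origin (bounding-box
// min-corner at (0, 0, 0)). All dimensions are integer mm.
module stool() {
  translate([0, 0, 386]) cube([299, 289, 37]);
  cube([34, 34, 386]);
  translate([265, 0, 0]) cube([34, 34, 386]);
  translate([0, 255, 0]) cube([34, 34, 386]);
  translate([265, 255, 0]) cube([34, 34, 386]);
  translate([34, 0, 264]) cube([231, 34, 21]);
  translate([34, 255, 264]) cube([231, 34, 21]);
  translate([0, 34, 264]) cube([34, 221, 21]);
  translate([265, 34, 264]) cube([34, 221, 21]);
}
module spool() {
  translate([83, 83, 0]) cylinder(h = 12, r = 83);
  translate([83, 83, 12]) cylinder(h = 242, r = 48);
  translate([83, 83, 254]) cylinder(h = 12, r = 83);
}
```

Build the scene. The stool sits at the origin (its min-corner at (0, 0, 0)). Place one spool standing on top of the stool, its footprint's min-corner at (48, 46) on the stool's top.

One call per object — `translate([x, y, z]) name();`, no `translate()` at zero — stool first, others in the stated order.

stool();
translate([48, 46, 423]) spool();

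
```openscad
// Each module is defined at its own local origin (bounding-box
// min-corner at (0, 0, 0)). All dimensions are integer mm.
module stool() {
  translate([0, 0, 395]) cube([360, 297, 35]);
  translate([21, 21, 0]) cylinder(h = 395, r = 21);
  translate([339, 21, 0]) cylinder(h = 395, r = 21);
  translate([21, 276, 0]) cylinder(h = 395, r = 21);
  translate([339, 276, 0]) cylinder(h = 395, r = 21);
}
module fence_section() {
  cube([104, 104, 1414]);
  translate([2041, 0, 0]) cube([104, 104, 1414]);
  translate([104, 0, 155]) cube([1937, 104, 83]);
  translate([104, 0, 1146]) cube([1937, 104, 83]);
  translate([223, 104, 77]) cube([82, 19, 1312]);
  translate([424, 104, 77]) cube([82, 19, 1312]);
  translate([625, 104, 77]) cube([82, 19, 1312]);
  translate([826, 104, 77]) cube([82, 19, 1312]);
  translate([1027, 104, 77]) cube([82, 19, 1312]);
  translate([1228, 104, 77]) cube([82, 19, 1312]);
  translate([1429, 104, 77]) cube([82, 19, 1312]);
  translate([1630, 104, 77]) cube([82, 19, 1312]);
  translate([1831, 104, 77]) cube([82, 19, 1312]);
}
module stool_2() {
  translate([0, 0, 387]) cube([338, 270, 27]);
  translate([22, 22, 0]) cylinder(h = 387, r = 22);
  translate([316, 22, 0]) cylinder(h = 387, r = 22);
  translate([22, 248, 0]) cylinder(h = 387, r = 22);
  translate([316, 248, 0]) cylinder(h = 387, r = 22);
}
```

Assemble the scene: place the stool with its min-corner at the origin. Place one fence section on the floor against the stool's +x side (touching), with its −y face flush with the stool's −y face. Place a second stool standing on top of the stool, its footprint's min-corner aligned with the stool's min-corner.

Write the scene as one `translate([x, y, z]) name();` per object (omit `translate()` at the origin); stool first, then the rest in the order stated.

stool();
translate([360, 0, 0]) fence_section();
translate([0, 0, 430]) stool_2();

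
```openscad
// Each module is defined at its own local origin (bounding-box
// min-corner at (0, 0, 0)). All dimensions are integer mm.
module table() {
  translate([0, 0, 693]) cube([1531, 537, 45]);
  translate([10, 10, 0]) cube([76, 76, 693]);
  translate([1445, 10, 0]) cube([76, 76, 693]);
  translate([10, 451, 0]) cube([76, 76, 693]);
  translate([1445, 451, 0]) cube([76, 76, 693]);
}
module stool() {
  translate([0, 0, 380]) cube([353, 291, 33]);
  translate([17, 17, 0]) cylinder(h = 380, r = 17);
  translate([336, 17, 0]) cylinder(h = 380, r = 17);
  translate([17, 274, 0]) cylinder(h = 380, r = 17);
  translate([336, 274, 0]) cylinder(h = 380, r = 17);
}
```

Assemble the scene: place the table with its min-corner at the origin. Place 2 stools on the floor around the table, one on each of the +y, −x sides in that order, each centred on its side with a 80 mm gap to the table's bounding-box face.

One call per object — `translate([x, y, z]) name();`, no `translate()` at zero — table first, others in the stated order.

table();
translate([589, 617, 0]) stool();
translate([-433, 123, 0]) stool();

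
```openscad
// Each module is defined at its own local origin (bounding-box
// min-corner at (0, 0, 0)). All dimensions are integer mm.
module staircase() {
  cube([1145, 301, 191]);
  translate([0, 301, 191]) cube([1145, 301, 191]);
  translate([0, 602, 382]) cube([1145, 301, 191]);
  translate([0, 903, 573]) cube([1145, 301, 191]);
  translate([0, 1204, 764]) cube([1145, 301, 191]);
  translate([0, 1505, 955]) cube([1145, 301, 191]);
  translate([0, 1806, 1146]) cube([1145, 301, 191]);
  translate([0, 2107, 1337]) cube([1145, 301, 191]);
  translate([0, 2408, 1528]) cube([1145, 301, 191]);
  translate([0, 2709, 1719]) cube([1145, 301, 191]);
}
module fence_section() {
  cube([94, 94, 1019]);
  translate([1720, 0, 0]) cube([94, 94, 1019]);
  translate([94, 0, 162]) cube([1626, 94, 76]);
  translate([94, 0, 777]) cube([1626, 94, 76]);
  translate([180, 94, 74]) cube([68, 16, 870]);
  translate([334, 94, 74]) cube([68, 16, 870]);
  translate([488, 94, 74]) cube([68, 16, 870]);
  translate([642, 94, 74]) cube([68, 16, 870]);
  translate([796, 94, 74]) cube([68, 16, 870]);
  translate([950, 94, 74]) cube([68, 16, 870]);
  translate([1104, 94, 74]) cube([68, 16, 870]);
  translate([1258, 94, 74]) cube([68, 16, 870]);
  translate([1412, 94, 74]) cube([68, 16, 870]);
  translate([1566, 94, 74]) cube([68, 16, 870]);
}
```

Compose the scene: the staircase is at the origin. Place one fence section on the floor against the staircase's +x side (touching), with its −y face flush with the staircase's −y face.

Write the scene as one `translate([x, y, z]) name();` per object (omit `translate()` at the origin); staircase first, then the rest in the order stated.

staircase();
translate([1145, 0, 0]) fence_section();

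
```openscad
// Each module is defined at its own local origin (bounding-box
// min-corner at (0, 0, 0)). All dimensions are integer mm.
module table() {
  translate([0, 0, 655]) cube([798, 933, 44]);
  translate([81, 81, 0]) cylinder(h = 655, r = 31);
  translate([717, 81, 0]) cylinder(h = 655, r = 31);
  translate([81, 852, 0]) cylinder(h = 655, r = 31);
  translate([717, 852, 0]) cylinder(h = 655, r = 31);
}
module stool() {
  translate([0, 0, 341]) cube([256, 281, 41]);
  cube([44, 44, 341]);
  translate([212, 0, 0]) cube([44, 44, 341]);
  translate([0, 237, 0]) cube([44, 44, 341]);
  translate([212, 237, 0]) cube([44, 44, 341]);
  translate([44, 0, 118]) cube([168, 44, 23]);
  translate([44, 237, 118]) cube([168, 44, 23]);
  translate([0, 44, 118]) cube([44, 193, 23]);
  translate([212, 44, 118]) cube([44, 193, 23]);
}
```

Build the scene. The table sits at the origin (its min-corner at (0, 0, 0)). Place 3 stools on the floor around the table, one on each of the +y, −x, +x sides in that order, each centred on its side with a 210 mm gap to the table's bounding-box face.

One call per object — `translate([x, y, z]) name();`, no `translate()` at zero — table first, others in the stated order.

table();
translate([271, 1143, 0]) stool();
translate([-466, 326, 0]) stool();
translate([1008, 326, 0]) stool();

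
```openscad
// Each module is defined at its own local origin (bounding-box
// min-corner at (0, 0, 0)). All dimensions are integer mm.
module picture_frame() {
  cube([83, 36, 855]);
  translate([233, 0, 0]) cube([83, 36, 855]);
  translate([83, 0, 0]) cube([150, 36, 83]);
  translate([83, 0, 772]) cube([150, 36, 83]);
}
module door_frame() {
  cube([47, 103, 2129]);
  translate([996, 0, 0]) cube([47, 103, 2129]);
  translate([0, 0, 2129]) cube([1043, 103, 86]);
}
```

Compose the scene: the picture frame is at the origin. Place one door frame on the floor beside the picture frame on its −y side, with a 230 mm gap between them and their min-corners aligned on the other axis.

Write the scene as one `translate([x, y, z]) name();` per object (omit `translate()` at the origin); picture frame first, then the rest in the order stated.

picture_frame();
translate([0, -333, 0]) door_frame();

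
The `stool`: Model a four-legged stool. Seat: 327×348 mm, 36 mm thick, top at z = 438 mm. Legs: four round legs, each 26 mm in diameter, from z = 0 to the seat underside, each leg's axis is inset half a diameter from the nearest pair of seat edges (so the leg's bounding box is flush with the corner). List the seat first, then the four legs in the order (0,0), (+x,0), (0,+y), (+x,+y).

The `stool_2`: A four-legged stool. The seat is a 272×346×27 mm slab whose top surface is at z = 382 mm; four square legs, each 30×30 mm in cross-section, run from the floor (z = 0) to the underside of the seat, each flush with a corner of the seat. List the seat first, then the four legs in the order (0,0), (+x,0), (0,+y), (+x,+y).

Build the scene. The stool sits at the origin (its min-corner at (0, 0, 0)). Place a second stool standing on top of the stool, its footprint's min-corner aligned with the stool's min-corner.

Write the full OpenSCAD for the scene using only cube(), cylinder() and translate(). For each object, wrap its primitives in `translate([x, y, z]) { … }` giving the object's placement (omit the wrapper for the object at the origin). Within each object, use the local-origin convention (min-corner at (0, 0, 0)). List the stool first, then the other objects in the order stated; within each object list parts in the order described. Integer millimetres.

translate([0, 0, 402]) cube([327, 348, 36]);
translate([13, 13, 0]) cylinder(h = 402, r = 13);
translate([314, 13, 0]) cylinder(h = 402, r = 13);
translate([13, 335, 0]) cylinder(h = 402, r = 13);
translate([314, 335, 0]) cylinder(h = 402, r = 13);
translate([0, 0, 438]) {
  translate([0, 0, 355]) cube([272, 346, 27]);
  cube([30, 30, 355]);
  translate([242, 0, 0]) cube([30, 30, 355]);
  translate([0, 316, 0]) cube([30, 30, 355]);
  translate([242, 316, 0]) cube([30, 30, 355]);
}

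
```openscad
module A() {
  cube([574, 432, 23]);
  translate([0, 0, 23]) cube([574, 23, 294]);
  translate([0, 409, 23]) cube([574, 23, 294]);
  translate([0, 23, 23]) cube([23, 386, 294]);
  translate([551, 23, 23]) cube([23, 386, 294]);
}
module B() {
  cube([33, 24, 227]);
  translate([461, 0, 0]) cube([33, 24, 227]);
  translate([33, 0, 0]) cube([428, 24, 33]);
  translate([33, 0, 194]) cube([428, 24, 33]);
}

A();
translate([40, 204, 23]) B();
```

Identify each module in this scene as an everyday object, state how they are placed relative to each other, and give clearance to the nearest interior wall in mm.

Clearances: x = 17, y = 181; minimum 17 mm.

A is an open box. B is a picture frame. The picture frame sits inside the open box, centred. The clearance to the nearest interior wall is 17 mm.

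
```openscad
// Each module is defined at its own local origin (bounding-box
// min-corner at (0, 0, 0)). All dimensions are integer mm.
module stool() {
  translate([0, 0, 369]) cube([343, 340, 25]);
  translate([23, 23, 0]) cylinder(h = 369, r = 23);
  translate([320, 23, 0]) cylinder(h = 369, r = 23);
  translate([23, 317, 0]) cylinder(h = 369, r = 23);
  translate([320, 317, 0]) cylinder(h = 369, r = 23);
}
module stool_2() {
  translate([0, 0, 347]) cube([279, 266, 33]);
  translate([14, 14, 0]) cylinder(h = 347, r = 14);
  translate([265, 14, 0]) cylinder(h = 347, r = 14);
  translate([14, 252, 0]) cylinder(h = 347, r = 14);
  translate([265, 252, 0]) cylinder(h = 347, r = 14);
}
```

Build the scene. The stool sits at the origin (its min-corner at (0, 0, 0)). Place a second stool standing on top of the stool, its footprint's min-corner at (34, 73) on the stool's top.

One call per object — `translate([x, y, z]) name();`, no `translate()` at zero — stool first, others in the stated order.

stool();
translate([34, 73, 394]) stool_2();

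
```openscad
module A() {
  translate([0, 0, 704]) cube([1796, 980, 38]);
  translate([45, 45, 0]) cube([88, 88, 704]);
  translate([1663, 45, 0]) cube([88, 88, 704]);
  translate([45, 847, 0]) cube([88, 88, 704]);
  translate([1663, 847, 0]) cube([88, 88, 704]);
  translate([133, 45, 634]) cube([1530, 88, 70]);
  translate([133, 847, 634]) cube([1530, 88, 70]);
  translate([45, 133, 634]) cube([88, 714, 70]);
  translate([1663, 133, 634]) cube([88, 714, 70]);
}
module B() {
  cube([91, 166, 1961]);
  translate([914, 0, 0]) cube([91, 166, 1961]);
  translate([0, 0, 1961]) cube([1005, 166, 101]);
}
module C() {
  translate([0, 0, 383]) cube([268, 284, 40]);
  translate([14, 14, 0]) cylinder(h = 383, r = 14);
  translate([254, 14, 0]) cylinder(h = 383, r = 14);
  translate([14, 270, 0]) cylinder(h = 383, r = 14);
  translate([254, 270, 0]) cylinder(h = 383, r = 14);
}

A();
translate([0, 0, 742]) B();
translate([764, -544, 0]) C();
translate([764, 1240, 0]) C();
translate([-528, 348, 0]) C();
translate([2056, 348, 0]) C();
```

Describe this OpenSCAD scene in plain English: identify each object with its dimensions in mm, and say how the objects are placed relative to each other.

A is a table: top 1796 mm (x) × 980 mm (y), 38 mm thick, upper face at z = 742 mm, on four 88×88 mm square legs, each inset 45 mm from the nearest pair of top edges, running from z = 0 to the bottom of the top. Four apron rails, 88 mm thick and 70 mm tall, run between adjacent legs with their top edges flush with the underside of the top and their outer faces flush with the legs' outer faces.

B is a door frame. The clear opening is 823 mm wide and 1961 mm high. Two 91 mm wide jambs, 166 mm deep, stand either side of the opening from the floor to the top of the opening. A 101 mm thick head sits across the top of both jambs, spanning the full outside width of the frame.

C is a four-legged stool. The seat is a 268×284×40 mm slab whose top surface is at z = 423 mm; four round legs, each 28 mm in diameter, run from the floor (z = 0) to the underside of the seat, each leg's axis is inset half a diameter from the nearest pair of seat edges (so the leg's bounding box is flush with the corner).

The door frame is on top of the table. Four stools sit around the table at the −y, +y, −x, +x sides.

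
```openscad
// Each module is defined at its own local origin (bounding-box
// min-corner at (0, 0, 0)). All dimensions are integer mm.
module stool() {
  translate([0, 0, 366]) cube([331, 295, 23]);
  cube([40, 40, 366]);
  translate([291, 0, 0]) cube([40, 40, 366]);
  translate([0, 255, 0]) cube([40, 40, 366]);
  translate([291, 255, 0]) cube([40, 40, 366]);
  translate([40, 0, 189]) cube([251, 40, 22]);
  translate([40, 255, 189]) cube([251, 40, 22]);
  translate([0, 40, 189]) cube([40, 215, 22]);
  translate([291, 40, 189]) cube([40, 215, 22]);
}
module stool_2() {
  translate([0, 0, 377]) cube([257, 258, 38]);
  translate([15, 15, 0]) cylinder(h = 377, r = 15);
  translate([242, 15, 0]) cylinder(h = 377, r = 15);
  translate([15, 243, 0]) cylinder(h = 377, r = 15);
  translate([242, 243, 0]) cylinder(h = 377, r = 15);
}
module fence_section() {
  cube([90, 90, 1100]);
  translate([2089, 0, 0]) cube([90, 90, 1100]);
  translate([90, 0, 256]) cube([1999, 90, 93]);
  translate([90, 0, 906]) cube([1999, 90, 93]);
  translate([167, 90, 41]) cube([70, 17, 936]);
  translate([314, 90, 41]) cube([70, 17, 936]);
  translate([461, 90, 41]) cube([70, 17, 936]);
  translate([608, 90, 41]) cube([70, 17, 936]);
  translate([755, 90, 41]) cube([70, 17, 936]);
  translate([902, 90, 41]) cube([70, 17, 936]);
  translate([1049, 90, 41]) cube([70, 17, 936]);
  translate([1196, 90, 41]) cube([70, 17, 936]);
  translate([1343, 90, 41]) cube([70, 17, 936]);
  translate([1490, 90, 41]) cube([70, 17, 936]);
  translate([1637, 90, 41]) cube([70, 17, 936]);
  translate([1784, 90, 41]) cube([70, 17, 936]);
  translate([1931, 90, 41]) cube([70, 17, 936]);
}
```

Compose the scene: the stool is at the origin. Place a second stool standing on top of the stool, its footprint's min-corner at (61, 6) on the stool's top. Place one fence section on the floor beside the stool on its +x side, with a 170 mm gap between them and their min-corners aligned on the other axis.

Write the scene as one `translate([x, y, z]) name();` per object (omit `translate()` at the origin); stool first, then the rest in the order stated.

stool();
translate([61, 6, 389]) stool_2();
translate([501, 0, 0]) fence_section();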